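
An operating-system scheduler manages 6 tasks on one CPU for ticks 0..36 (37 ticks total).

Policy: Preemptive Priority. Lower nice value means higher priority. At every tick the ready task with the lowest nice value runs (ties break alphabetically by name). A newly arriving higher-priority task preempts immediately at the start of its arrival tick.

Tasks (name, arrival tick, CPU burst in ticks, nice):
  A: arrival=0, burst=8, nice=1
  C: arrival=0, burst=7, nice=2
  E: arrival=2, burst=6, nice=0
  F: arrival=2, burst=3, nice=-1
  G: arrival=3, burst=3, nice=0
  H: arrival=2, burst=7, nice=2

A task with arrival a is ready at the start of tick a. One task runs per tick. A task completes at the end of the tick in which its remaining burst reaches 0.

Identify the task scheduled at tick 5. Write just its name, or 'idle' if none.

t=0: ready={A,C} → run A
t=1: ready={A,C} → run A
t=2: ready={A,C,E,F,H} → run F
t=3: ready={A,C,E,F,G,H} → run F
t=4: ready={A,C,E,F,G,H} → run F
t=5: ready={A,C,E,G,H} → run E
t=6: ready={A,C,E,G,H} → run E
t=7: ready={A,C,E,G,H} → run E
t=8: ready={A,C,E,G,H} → run E
t=9: ready={A,C,E,G,H} → run E
t=10: ready={A,C,E,G,H} → run E
t=11: ready={A,C,G,H} → run G
t=12: ready={A,C,G,H} → run G
t=13: ready={A,C,G,H} → run G
t=14: ready={A,C,H} → run A
t=15: ready={A,C,H} → run A
t=16: ready={A,C,H} → run A
t=17: ready={A,C,H} → run A
t=18: ready={A,C,H} → run A
t=19: ready={A,C,H} → run A
t=20: ready={C,H} → run C
t=21: ready={C,H} → run C
t=22: ready={C,H} → run C
t=23: ready={C,H} → run C
t=24: ready={C,H} → run C
t=25: ready={C,H} → run C
t=26: ready={C,H} → run C
t=27: ready={H} → run H
t=28: ready={H} → run H
t=29: ready={H} → run H
t=30: ready={H} → run H
t=31: ready={H} → run H
t=32: ready={H} → run H
t=33: ready={H} → run H
t=34: (idle)
t=35: (idle)
t=36: (idle)

running at tick 5 = E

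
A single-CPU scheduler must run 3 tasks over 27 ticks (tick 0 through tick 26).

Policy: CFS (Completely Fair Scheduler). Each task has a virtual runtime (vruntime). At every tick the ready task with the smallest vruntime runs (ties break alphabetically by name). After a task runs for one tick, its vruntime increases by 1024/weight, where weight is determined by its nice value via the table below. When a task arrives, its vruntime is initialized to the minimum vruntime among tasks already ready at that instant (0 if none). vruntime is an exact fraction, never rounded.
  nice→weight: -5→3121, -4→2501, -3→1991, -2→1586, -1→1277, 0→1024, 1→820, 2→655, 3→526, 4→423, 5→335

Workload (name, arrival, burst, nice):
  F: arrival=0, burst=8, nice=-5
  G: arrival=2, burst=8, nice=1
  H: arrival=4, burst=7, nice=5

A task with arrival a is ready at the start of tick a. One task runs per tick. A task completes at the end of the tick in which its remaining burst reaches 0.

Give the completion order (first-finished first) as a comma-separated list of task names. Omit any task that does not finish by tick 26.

completion order = F, G, H

t=0: vr[F=0] → run F
t=1: vr[F=1024/3121] → run F
t=2: vr[F=2048/3121 G=2048/3121] → run F
t=3: vr[F=3072/3121 G=2048/3121] → run G
t=4: vr[F=3072/3121 G=1218816/639805 H=3072/3121] → run F
t=5: vr[F=4096/3121 G=1218816/639805 H=3072/3121] → run H
t=6: vr[F=4096/3121 G=1218816/639805 H=4225024/1045535] → run F
t=7: vr[F=5120/3121 G=1218816/639805 H=4225024/1045535] → run F
t=8: vr[F=6144/3121 G=1218816/639805 H=4225024/1045535] → run G
t=9: vr[F=6144/3121 G=2017792/639805 H=4225024/1045535] → run F
t=10: vr[F=7168/3121 G=2017792/639805 H=4225024/1045535] → run F
t=11: vr[G=2017792/639805 H=4225024/1045535] → run G
t=12: vr[G=2816768/639805 H=4225024/1045535] → run H
t=13: vr[G=2816768/639805 H=7420928/1045535] → run G
t=14: vr[G=3615744/639805 H=7420928/1045535] → run G
t=15: vr[G=882944/127961 H=7420928/1045535] → run G
t=16: vr[G=5213696/639805 H=7420928/1045535] → run H
t=17: vr[G=5213696/639805 H=10616832/1045535] → run G
t=18: vr[G=6012672/639805 H=10616832/1045535] → run G
t=19: vr[H=10616832/1045535] → run H
t=20: vr[H=13812736/1045535] → run H
t=21: vr[H=3401728/209107] → run H
t=22: vr[H=20204544/1045535] → run H
t=23: (idle)
t=24: (idle)
t=25: (idle)
t=26: (idle)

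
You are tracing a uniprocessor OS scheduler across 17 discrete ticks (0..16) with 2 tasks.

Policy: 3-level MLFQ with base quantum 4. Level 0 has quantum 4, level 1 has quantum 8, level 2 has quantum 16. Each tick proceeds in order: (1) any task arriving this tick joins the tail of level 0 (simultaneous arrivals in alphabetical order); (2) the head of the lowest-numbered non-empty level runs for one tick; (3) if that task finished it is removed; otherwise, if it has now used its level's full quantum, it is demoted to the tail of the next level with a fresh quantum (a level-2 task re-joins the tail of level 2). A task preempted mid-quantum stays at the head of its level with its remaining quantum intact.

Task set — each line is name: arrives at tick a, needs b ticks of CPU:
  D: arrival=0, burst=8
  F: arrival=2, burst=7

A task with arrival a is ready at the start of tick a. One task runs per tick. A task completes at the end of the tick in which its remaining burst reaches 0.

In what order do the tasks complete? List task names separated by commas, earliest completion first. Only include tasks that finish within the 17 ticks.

t=0: L0/L1/L2 = D/-/- → run D
t=1: L0/L1/L2 = D/-/- → run D
t=2: L0/L1/L2 = DF/-/- → run D
t=3: L0/L1/L2 = DF/-/- → run D
t=4: L0/L1/L2 = F/D/- → run F
t=5: L0/L1/L2 = F/D/- → run F
t=6: L0/L1/L2 = F/D/- → run F
t=7: L0/L1/L2 = F/D/- → run F
t=8: L0/L1/L2 = -/DF/- → run D
t=9: L0/L1/L2 = -/DF/- → run D
t=10: L0/L1/L2 = -/DF/- → run D
t=11: L0/L1/L2 = -/DF/- → run D
t=12: L0/L1/L2 = -/F/- → run F
t=13: L0/L1/L2 = -/F/- → run F
t=14: L0/L1/L2 = -/F/- → run F
t=15: (idle)
t=16: (idle)

completion order = D, F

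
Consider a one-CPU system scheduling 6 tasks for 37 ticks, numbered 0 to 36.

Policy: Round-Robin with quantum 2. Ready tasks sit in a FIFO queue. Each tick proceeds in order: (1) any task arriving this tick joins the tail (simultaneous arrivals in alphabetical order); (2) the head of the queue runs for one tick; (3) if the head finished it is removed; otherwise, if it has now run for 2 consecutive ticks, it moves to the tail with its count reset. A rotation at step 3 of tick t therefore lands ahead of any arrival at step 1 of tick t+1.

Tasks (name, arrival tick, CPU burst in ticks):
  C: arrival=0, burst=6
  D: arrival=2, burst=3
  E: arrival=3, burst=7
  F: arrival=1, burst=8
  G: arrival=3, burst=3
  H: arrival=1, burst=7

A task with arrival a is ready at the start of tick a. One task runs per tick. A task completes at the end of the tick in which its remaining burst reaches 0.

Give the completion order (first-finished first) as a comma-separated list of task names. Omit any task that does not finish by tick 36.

t=0: queue=[C] q_used=0 → run C
t=1: queue=[C,F,H] q_used=1 → run C
t=2: queue=[F,H,C,D] q_used=0 → run F
t=3: queue=[F,H,C,D,E,G] q_used=1 → run F
t=4: queue=[H,C,D,E,G,F] q_used=0 → run H
t=5: queue=[H,C,D,E,G,F] q_used=1 → run H
t=6: queue=[C,D,E,G,F,H] q_used=0 → run C
t=7: queue=[C,D,E,G,F,H] q_used=1 → run C
t=8: queue=[D,E,G,F,H,C] q_used=0 → run D
t=9: queue=[D,E,G,F,H,C] q_used=1 → run D
t=10: queue=[E,G,F,H,C,D] q_used=0 → run E
t=11: queue=[E,G,F,H,C,D] q_used=1 → run E
t=12: queue=[G,F,H,C,D,E] q_used=0 → run G
t=13: queue=[G,F,H,C,D,E] q_used=1 → run G
t=14: queue=[F,H,C,D,E,G] q_used=0 → run F
t=15: queue=[F,H,C,D,E,G] q_used=1 → run F
t=16: queue=[H,C,D,E,G,F] q_used=0 → run H
t=17: queue=[H,C,D,E,G,F] q_used=1 → run H
t=18: queue=[C,D,E,G,F,H] q_used=0 → run C
t=19: queue=[C,D,E,G,F,H] q_used=1 → run C
t=20: queue=[D,E,G,F,H] q_used=0 → run D
t=21: queue=[E,G,F,H] q_used=0 → run E
t=22: queue=[E,G,F,H] q_used=1 → run E
t=23: queue=[G,F,H,E] q_used=0 → run G
t=24: queue=[F,H,E] q_used=0 → run F
t=25: queue=[F,H,E] q_used=1 → run F
t=26: queue=[H,E,F] q_used=0 → run H
t=27: queue=[H,E,F] q_used=1 → run H
t=28: queue=[E,F,H] q_used=0 → run E
t=29: queue=[E,F,H] q_used=1 → run E
t=30: queue=[F,H,E] q_used=0 → run F
t=31: queue=[F,H,E] q_used=1 → run F
t=32: queue=[H,E] q_used=0 → run H
t=33: queue=[E] q_used=0 → run E
t=34: (idle)
t=35: (idle)
t=36: (idle)

completion order = C, D, G, F, H, E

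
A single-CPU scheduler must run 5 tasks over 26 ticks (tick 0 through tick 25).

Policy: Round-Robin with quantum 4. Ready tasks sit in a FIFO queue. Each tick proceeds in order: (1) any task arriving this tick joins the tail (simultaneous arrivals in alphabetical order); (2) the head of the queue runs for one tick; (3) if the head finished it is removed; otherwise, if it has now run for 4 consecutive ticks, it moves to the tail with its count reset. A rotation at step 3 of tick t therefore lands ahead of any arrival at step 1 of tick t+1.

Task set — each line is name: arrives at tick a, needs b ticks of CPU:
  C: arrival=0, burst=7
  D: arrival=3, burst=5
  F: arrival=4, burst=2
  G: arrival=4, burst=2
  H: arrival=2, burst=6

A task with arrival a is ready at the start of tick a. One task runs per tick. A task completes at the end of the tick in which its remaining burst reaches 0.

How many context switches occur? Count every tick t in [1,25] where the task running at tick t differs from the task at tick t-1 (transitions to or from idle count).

context switches = 8

t=0: queue=[C] q_used=0 → run C
t=1: queue=[C] q_used=1 → run C
t=2: queue=[C,H] q_used=2 → run C
t=3: queue=[C,H,D] q_used=3 → run C
t=4: queue=[H,D,C,F,G] q_used=0 → run H
t=5: queue=[H,D,C,F,G] q_used=1 → run H
t=6: queue=[H,D,C,F,G] q_used=2 → run H
t=7: queue=[H,D,C,F,G] q_used=3 → run H
t=8: queue=[D,C,F,G,H] q_used=0 → run D
t=9: queue=[D,C,F,G,H] q_used=1 → run D
t=10: queue=[D,C,F,G,H] q_used=2 → run D
t=11: queue=[D,C,F,G,H] q_used=3 → run D
t=12: queue=[C,F,G,H,D] q_used=0 → run C
t=13: queue=[C,F,G,H,D] q_used=1 → run C
t=14: queue=[C,F,G,H,D] q_used=2 → run C
t=15: queue=[F,G,H,D] q_used=0 → run F
t=16: queue=[F,G,H,D] q_used=1 → run F
t=17: queue=[G,H,D] q_used=0 → run G
t=18: queue=[G,H,D] q_used=1 → run G
t=19: queue=[H,D] q_used=0 → run H
t=20: queue=[H,D] q_used=1 → run H
t=21: queue=[D] q_used=0 → run D
t=22: (idle)
t=23: (idle)
t=24: (idle)
t=25: (idle)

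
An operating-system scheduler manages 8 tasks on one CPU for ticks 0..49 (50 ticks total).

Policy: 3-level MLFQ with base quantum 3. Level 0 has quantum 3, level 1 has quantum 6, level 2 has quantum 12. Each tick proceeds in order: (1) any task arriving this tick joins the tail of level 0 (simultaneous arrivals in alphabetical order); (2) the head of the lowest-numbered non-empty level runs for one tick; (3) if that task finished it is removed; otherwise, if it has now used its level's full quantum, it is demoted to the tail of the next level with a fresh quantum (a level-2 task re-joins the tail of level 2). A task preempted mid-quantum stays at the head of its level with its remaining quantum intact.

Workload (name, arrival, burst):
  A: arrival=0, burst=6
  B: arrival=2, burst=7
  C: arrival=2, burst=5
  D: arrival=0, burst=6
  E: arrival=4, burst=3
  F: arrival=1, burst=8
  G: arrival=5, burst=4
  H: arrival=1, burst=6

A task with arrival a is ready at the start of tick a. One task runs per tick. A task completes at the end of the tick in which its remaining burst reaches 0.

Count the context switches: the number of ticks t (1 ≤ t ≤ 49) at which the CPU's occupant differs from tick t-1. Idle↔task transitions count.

t=0: L0/L1/L2 = AD/-/- → run A
t=1: L0/L1/L2 = ADFH/-/- → run A
t=2: L0/L1/L2 = ADFHBC/-/- → run A
t=3: L0/L1/L2 = DFHBC/A/- → run D
t=4: L0/L1/L2 = DFHBCE/A/- → run D
t=5: L0/L1/L2 = DFHBCEG/A/- → run D
t=6: L0/L1/L2 = FHBCEG/AD/- → run F
t=7: L0/L1/L2 = FHBCEG/AD/- → run F
t=8: L0/L1/L2 = FHBCEG/AD/- → run F
t=9: L0/L1/L2 = HBCEG/ADF/- → run H
t=10: L0/L1/L2 = HBCEG/ADF/- → run H
t=11: L0/L1/L2 = HBCEG/ADF/- → run H
t=12: L0/L1/L2 = BCEG/ADFH/- → run B
t=13: L0/L1/L2 = BCEG/ADFH/- → run B
t=14: L0/L1/L2 = BCEG/ADFH/- → run B
t=15: L0/L1/L2 = CEG/ADFHB/- → run C
t=16: L0/L1/L2 = CEG/ADFHB/- → run C
t=17: L0/L1/L2 = CEG/ADFHB/- → run C
t=18: L0/L1/L2 = EG/ADFHBC/- → run E
t=19: L0/L1/L2 = EG/ADFHBC/- → run E
t=20: L0/L1/L2 = EG/ADFHBC/- → run E
t=21: L0/L1/L2 = G/ADFHBC/- → run G
t=22: L0/L1/L2 = G/ADFHBC/- → run G
t=23: L0/L1/L2 = G/ADFHBC/- → run G
t=24: L0/L1/L2 = -/ADFHBCG/- → run A
t=25: L0/L1/L2 = -/ADFHBCG/- → run A
t=26: L0/L1/L2 = -/ADFHBCG/- → run A
t=27: L0/L1/L2 = -/DFHBCG/- → run D
t=28: L0/L1/L2 = -/DFHBCG/- → run D
t=29: L0/L1/L2 = -/DFHBCG/- → run D
t=30: L0/L1/L2 = -/FHBCG/- → run F
t=31: L0/L1/L2 = -/FHBCG/- → run F
t=32: L0/L1/L2 = -/FHBCG/- → run F
t=33: L0/L1/L2 = -/FHBCG/- → run F
t=34: L0/L1/L2 = -/FHBCG/- → run F
t=35: L0/L1/L2 = -/HBCG/- → run H
t=36: L0/L1/L2 = -/HBCG/- → run H
t=37: L0/L1/L2 = -/HBCG/- → run H
t=38: L0/L1/L2 = -/BCG/- → run B
t=39: L0/L1/L2 = -/BCG/- → run B
t=40: L0/L1/L2 = -/BCG/- → run B
t=41: L0/L1/L2 = -/BCG/- → run B
t=42: L0/L1/L2 = -/CG/- → run C
t=43: L0/L1/L2 = -/CG/- → run C
t=44: L0/L1/L2 = -/G/- → run G
t=45: (idle)
t=46: (idle)
t=47: (idle)
t=48: (idle)
t=49: (idle)

context switches = 15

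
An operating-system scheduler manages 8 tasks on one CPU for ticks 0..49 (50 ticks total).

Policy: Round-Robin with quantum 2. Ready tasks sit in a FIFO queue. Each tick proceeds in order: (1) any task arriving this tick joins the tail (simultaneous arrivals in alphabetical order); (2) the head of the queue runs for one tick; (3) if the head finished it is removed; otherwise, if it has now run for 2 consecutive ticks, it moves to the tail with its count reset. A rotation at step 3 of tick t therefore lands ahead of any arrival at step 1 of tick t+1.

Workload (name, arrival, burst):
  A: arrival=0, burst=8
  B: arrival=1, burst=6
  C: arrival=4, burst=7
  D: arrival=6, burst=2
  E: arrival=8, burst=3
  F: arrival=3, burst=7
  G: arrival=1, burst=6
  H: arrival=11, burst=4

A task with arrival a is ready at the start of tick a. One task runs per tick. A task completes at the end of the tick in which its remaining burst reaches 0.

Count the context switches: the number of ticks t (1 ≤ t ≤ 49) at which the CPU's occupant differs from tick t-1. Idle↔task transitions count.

t=0: queue=[A] q_used=0 → run A
t=1: queue=[A,B,G] q_used=1 → run A
t=2: queue=[B,G,A] q_used=0 → run B
t=3: queue=[B,G,A,F] q_used=1 → run B
t=4: queue=[G,A,F,B,C] q_used=0 → run G
t=5: queue=[G,A,F,B,C] q_used=1 → run G
t=6: queue=[A,F,B,C,G,D] q_used=0 → run A
t=7: queue=[A,F,B,C,G,D] q_used=1 → run A
t=8: queue=[F,B,C,G,D,A,E] q_used=0 → run F
t=9: queue=[F,B,C,G,D,A,E] q_used=1 → run F
t=10: queue=[B,C,G,D,A,E,F] q_used=0 → run B
t=11: queue=[B,C,G,D,A,E,F,H] q_used=1 → run B
t=12: queue=[C,G,D,A,E,F,H,B] q_used=0 → run C
t=13: queue=[C,G,D,A,E,F,H,B] q_used=1 → run C
t=14: queue=[G,D,A,E,F,H,B,C] q_used=0 → run G
t=15: queue=[G,D,A,E,F,H,B,C] q_used=1 → run G
t=16: queue=[D,A,E,F,H,B,C,G] q_used=0 → run D
t=17: queue=[D,A,E,F,H,B,C,G] q_used=1 → run D
t=18: queue=[A,E,F,H,B,C,G] q_used=0 → run A
t=19: queue=[A,E,F,H,B,C,G] q_used=1 → run A
t=20: queue=[E,F,H,B,C,G,A] q_used=0 → run E
t=21: queue=[E,F,H,B,C,G,A] q_used=1 → run E
t=22: queue=[F,H,B,C,G,A,E] q_used=0 → run F
t=23: queue=[F,H,B,C,G,A,E] q_used=1 → run F
t=24: queue=[H,B,C,G,A,E,F] q_used=0 → run H
t=25: queue=[H,B,C,G,A,E,F] q_used=1 → run H
t=26: queue=[B,C,G,A,E,F,H] q_used=0 → run B
t=27: queue=[B,C,G,A,E,F,H] q_used=1 → run B
t=28: queue=[C,G,A,E,F,H] q_used=0 → run C
t=29: queue=[C,G,A,E,F,H] q_used=1 → run C
t=30: queue=[G,A,E,F,H,C] q_used=0 → run G
t=31: queue=[G,A,E,F,H,C] q_used=1 → run G
t=32: queue=[A,E,F,H,C] q_used=0 → run A
t=33: queue=[A,E,F,H,C] q_used=1 → run A
t=34: queue=[E,F,H,C] q_used=0 → run E
t=35: queue=[F,H,C] q_used=0 → run F
t=36: queue=[F,H,C] q_used=1 → run F
t=37: queue=[H,C,F] q_used=0 → run H
t=38: queue=[H,C,F] q_used=1 → run H
t=39: queue=[C,F] q_used=0 → run C
t=40: queue=[C,F] q_used=1 → run C
t=41: queue=[F,C] q_used=0 → run F
t=42: queue=[C] q_used=0 → run C
t=43: (idle)
t=44: (idle)
t=45: (idle)
t=46: (idle)
t=47: (idle)
t=48: (idle)
t=49: (idle)

context switches = 23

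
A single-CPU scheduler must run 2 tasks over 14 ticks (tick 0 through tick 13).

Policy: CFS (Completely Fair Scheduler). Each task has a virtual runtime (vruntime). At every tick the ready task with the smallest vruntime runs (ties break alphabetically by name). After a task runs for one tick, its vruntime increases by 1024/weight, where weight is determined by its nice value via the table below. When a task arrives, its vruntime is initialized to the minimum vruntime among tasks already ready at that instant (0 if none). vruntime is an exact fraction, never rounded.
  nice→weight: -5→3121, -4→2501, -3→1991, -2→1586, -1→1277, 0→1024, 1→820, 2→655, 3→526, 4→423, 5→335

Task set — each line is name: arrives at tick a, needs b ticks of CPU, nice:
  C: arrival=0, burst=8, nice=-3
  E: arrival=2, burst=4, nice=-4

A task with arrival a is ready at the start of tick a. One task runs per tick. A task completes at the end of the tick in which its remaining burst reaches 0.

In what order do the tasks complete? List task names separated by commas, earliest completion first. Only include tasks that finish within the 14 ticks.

t=0: vr[C=0] → run C
t=1: vr[C=1024/1991] → run C
t=2: vr[C=2048/1991 E=2048/1991] → run C
t=3: vr[C=3072/1991 E=2048/1991] → run E
t=4: vr[C=3072/1991 E=7160832/4979491] → run E
t=5: vr[C=3072/1991 E=9199616/4979491] → run C
t=6: vr[C=4096/1991 E=9199616/4979491] → run E
t=7: vr[C=4096/1991 E=11238400/4979491] → run C
t=8: vr[C=5120/1991 E=11238400/4979491] → run E
t=9: vr[C=5120/1991] → run C
t=10: vr[C=6144/1991] → run C
t=11: vr[C=7168/1991] → run C
t=12: (idle)
t=13: (idle)

completion order = E, C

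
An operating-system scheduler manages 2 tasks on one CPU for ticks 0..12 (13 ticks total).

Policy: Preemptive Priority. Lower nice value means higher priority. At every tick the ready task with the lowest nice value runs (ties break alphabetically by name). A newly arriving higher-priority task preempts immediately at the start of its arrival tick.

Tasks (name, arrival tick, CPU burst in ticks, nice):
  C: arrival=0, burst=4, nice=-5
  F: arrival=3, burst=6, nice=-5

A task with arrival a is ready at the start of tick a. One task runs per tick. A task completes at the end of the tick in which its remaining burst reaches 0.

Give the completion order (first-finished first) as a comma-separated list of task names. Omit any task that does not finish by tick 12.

t=0: ready={C} → run C
t=1: ready={C} → run C
t=2: ready={C} → run C
t=3: ready={C,F} → run C
t=4: ready={F} → run F
t=5: ready={F} → run F
t=6: ready={F} → run F
t=7: ready={F} → run F
t=8: ready={F} → run F
t=9: ready={F} → run F
t=10: (idle)
t=11: (idle)
t=12: (idle)

completion order = C, F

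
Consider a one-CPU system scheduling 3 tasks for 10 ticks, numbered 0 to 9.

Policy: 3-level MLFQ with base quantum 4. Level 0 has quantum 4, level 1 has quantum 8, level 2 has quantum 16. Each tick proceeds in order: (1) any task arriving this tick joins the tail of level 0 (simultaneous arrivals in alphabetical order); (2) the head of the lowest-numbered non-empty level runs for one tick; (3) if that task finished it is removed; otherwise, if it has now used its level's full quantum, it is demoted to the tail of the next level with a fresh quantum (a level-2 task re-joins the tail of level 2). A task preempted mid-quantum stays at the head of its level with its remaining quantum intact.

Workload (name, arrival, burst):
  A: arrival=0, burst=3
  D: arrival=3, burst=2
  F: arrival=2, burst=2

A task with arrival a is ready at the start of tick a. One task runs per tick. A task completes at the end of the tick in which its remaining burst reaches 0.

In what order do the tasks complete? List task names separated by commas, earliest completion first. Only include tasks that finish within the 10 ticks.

t=0: L0/L1/L2 = A/-/- → run A
t=1: L0/L1/L2 = A/-/- → run A
t=2: L0/L1/L2 = AF/-/- → run A
t=3: L0/L1/L2 = FD/-/- → run F
t=4: L0/L1/L2 = FD/-/- → run F
t=5: L0/L1/L2 = D/-/- → run D
t=6: L0/L1/L2 = D/-/- → run D
t=7: (idle)
t=8: (idle)
t=9: (idle)

completion order = A, F, D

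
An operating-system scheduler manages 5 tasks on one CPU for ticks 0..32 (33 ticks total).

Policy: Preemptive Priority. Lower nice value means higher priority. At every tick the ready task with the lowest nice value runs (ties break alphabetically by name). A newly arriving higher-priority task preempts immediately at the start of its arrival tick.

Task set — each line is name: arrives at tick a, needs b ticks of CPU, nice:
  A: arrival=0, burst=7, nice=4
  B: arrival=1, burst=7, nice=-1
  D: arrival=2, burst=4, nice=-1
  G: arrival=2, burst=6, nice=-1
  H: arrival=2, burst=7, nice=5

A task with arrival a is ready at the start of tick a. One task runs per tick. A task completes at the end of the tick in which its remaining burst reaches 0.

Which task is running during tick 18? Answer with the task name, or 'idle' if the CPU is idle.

running at tick 18 = A

t=0: ready={A} → run A
t=1: ready={A,B} → run B
t=2: ready={A,B,D,G,H} → run B
t=3: ready={A,B,D,G,H} → run B
t=4: ready={A,B,D,G,H} → run B
t=5: ready={A,B,D,G,H} → run B
t=6: ready={A,B,D,G,H} → run B
t=7: ready={A,B,D,G,H} → run B
t=8: ready={A,D,G,H} → run D
t=9: ready={A,D,G,H} → run D
t=10: ready={A,D,G,H} → run D
t=11: ready={A,D,G,H} → run D
t=12: ready={A,G,H} → run G
t=13: ready={A,G,H} → run G
t=14: ready={A,G,H} → run G
t=15: ready={A,G,H} → run G
t=16: ready={A,G,H} → run G
t=17: ready={A,G,H} → run G
t=18: ready={A,H} → run A
t=19: ready={A,H} → run A
t=20: ready={A,H} → run A
t=21: ready={A,H} → run A
t=22: ready={A,H} → run A
t=23: ready={A,H} → run A
t=24: ready={H} → run H
t=25: ready={H} → run H
t=26: ready={H} → run H
t=27: ready={H} → run H
t=28: ready={H} → run H
t=29: ready={H} → run H
t=30: ready={H} → run H
t=31: (idle)
t=32: (idle)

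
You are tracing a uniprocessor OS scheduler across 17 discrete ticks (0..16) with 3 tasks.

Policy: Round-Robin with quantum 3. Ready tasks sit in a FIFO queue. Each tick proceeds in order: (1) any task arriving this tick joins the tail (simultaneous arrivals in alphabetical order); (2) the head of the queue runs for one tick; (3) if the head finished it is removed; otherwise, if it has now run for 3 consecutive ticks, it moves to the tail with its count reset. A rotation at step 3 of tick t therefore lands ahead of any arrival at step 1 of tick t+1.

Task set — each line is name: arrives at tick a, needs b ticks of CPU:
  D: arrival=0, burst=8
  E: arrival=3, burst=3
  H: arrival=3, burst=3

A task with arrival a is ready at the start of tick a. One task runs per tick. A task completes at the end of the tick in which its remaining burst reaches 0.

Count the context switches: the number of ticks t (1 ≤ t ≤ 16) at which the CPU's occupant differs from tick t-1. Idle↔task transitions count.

t=0: queue=[D] q_used=0 → run D
t=1: queue=[D] q_used=1 → run D
t=2: queue=[D] q_used=2 → run D
t=3: queue=[D,E,H] q_used=0 → run D
t=4: queue=[D,E,H] q_used=1 → run D
t=5: queue=[D,E,H] q_used=2 → run D
t=6: queue=[E,H,D] q_used=0 → run E
t=7: queue=[E,H,D] q_used=1 → run E
t=8: queue=[E,H,D] q_used=2 → run E
t=9: queue=[H,D] q_used=0 → run H
t=10: queue=[H,D] q_used=1 → run H
t=11: queue=[H,D] q_used=2 → run H
t=12: queue=[D] q_used=0 → run D
t=13: queue=[D] q_used=1 → run D
t=14: (idle)
t=15: (idle)
t=16: (idle)

context switches = 4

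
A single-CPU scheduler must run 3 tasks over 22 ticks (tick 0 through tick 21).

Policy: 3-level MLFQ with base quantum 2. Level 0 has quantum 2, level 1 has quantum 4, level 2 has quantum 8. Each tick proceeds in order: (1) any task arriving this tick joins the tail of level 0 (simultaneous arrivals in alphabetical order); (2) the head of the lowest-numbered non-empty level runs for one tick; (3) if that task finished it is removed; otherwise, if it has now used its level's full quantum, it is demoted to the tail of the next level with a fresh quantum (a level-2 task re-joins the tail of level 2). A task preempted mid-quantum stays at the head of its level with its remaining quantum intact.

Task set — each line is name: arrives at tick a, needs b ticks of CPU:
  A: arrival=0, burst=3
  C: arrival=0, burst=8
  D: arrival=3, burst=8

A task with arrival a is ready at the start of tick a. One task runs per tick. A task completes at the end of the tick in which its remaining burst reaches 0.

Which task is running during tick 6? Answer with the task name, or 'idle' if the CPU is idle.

t=0: L0/L1/L2 = AC/-/- → run A
t=1: L0/L1/L2 = AC/-/- → run A
t=2: L0/L1/L2 = C/A/- → run C
t=3: L0/L1/L2 = CD/A/- → run C
t=4: L0/L1/L2 = D/AC/- → run D
t=5: L0/L1/L2 = D/AC/- → run D
t=6: L0/L1/L2 = -/ACD/- → run A
t=7: L0/L1/L2 = -/CD/- → run C
t=8: L0/L1/L2 = -/CD/- → run C
t=9: L0/L1/L2 = -/CD/- → run C
t=10: L0/L1/L2 = -/CD/- → run C
t=11: L0/L1/L2 = -/D/C → run D
t=12: L0/L1/L2 = -/D/C → run D
t=13: L0/L1/L2 = -/D/C → run D
t=14: L0/L1/L2 = -/D/C → run D
t=15: L0/L1/L2 = -/-/CD → run C
t=16: L0/L1/L2 = -/-/CD → run C
t=17: L0/L1/L2 = -/-/D → run D
t=18: L0/L1/L2 = -/-/D → run D
t=19: (idle)
t=20: (idle)
t=21: (idle)

running at tick 6 = A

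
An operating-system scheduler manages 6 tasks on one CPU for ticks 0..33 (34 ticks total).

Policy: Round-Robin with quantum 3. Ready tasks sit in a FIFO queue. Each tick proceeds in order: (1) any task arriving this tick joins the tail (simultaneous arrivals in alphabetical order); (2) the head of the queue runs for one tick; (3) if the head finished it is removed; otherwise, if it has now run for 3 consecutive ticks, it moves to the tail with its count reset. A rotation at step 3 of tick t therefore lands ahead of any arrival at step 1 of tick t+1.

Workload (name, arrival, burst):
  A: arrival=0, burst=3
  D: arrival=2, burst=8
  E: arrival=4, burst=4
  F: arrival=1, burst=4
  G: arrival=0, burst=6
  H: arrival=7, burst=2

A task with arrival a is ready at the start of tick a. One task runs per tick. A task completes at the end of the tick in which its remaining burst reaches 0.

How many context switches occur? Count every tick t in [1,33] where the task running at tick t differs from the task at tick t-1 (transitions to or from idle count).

context switches = 11

t=0: queue=[A,G] q_used=0 → run A
t=1: queue=[A,G,F] q_used=1 → run A
t=2: queue=[A,G,F,D] q_used=2 → run A
t=3: queue=[G,F,D] q_used=0 → run G
t=4: queue=[G,F,D,E] q_used=1 → run G
t=5: queue=[G,F,D,E] q_used=2 → run G
t=6: queue=[F,D,E,G] q_used=0 → run F
t=7: queue=[F,D,E,G,H] q_used=1 → run F
t=8: queue=[F,D,E,G,H] q_used=2 → run F
t=9: queue=[D,E,G,H,F] q_used=0 → run D
t=10: queue=[D,E,G,H,F] q_used=1 → run D
t=11: queue=[D,E,G,H,F] q_used=2 → run D
t=12: queue=[E,G,H,F,D] q_used=0 → run E
t=13: queue=[E,G,H,F,D] q_used=1 → run E
t=14: queue=[E,G,H,F,D] q_used=2 → run E
t=15: queue=[G,H,F,D,E] q_used=0 → run G
t=16: queue=[G,H,F,D,E] q_used=1 → run G
t=17: queue=[G,H,F,D,E] q_used=2 → run G
t=18: queue=[H,F,D,E] q_used=0 → run H
t=19: queue=[H,F,D,E] q_used=1 → run H
t=20: queue=[F,D,E] q_used=0 → run F
t=21: queue=[D,E] q_used=0 → run D
t=22: queue=[D,E] q_used=1 → run D
t=23: queue=[D,E] q_used=2 → run D
t=24: queue=[E,D] q_used=0 → run E
t=25: queue=[D] q_used=0 → run D
t=26: queue=[D] q_used=1 → run D
t=27: (idle)
t=28: (idle)
t=29: (idle)
t=30: (idle)
t=31: (idle)
t=32: (idle)
t=33: (idle)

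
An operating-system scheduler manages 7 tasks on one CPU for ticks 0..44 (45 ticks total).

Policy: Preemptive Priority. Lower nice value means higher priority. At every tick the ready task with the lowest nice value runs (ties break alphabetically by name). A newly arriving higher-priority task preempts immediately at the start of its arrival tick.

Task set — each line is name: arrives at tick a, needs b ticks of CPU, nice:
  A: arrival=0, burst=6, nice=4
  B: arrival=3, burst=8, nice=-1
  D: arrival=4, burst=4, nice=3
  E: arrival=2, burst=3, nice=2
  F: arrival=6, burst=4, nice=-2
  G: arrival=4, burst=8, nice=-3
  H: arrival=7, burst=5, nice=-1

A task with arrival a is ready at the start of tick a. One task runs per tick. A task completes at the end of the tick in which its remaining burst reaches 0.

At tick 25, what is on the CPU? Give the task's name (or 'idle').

t=0: ready={A} → run A
t=1: ready={A} → run A
t=2: ready={A,E} → run E
t=3: ready={A,B,E} → run B
t=4: ready={A,B,D,E,G} → run G
t=5: ready={A,B,D,E,G} → run G
t=6: ready={A,B,D,E,F,G} → run G
t=7: ready={A,B,D,E,F,G,H} → run G
t=8: ready={A,B,D,E,F,G,H} → run G
t=9: ready={A,B,D,E,F,G,H} → run G
t=10: ready={A,B,D,E,F,G,H} → run G
t=11: ready={A,B,D,E,F,G,H} → run G
t=12: ready={A,B,D,E,F,H} → run F
t=13: ready={A,B,D,E,F,H} → run F
t=14: ready={A,B,D,E,F,H} → run F
t=15: ready={A,B,D,E,F,H} → run F
t=16: ready={A,B,D,E,H} → run B
t=17: ready={A,B,D,E,H} → run B
t=18: ready={A,B,D,E,H} → run B
t=19: ready={A,B,D,E,H} → run B
t=20: ready={A,B,D,E,H} → run B
t=21: ready={A,B,D,E,H} → run B
t=22: ready={A,B,D,E,H} → run B
t=23: ready={A,D,E,H} → run H
t=24: ready={A,D,E,H} → run H
t=25: ready={A,D,E,H} → run H
t=26: ready={A,D,E,H} → run H
t=27: ready={A,D,E,H} → run H
t=28: ready={A,D,E} → run E
t=29: ready={A,D,E} → run E
t=30: ready={A,D} → run D
t=31: ready={A,D} → run D
t=32: ready={A,D} → run D
t=33: ready={A,D} → run D
t=34: ready={A} → run A
t=35: ready={A} → run A
t=36: ready={A} → run A
t=37: ready={A} → run A
t=38: (idle)
t=39: (idle)
t=40: (idle)
t=41: (idle)
t=42: (idle)
t=43: (idle)
t=44: (idle)

running at tick 25 = H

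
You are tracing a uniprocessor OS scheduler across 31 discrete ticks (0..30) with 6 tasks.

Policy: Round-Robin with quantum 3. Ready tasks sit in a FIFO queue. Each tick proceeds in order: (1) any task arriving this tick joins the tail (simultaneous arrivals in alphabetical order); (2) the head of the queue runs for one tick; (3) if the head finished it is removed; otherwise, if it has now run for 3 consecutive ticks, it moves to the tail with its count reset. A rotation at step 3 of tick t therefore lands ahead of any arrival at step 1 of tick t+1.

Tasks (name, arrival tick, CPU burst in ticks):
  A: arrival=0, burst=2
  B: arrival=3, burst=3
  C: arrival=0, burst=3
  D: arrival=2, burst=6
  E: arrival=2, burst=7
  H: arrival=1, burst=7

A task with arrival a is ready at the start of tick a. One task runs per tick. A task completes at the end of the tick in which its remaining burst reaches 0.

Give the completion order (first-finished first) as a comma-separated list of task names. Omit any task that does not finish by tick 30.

t=0: queue=[A,C] q_used=0 → run A
t=1: queue=[A,C,H] q_used=1 → run A
t=2: queue=[C,H,D,E] q_used=0 → run C
t=3: queue=[C,H,D,E,B] q_used=1 → run C
t=4: queue=[C,H,D,E,B] q_used=2 → run C
t=5: queue=[H,D,E,B] q_used=0 → run H
t=6: queue=[H,D,E,B] q_used=1 → run H
t=7: queue=[H,D,E,B] q_used=2 → run H
t=8: queue=[D,E,B,H] q_used=0 → run D
t=9: queue=[D,E,B,H] q_used=1 → run D
t=10: queue=[D,E,B,H] q_used=2 → run D
t=11: queue=[E,B,H,D] q_used=0 → run E
t=12: queue=[E,B,H,D] q_used=1 → run E
t=13: queue=[E,B,H,D] q_used=2 → run E
t=14: queue=[B,H,D,E] q_used=0 → run B
t=15: queue=[B,H,D,E] q_used=1 → run B
t=16: queue=[B,H,D,E] q_used=2 → run B
t=17: queue=[H,D,E] q_used=0 → run H
t=18: queue=[H,D,E] q_used=1 → run H
t=19: queue=[H,D,E] q_used=2 → run H
t=20: queue=[D,E,H] q_used=0 → run D
t=21: queue=[D,E,H] q_used=1 → run D
t=22: queue=[D,E,H] q_used=2 → run D
t=23: queue=[E,H] q_used=0 → run E
t=24: queue=[E,H] q_used=1 → run E
t=25: queue=[E,H] q_used=2 → run E
t=26: queue=[H,E] q_used=0 → run H
t=27: queue=[E] q_used=0 → run E
t=28: (idle)
t=29: (idle)
t=30: (idle)

completion order = A, C, B, D, H, E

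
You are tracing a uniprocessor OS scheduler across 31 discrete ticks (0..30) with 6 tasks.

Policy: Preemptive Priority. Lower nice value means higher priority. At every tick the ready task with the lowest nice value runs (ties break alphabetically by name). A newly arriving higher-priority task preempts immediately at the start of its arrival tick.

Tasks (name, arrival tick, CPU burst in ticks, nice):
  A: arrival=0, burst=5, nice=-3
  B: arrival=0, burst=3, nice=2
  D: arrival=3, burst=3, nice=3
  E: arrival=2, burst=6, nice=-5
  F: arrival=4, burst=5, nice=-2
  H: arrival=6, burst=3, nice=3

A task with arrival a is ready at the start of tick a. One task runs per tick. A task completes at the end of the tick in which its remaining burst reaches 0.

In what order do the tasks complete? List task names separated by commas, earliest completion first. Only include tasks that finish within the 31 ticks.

t=0: ready={A,B} → run A
t=1: ready={A,B} → run A
t=2: ready={A,B,E} → run E
t=3: ready={A,B,D,E} → run E
t=4: ready={A,B,D,E,F} → run E
t=5: ready={A,B,D,E,F} → run E
t=6: ready={A,B,D,E,F,H} → run E
t=7: ready={A,B,D,E,F,H} → run E
t=8: ready={A,B,D,F,H} → run A
t=9: ready={A,B,D,F,H} → run A
t=10: ready={A,B,D,F,H} → run A
t=11: ready={B,D,F,H} → run F
t=12: ready={B,D,F,H} → run F
t=13: ready={B,D,F,H} → run F
t=14: ready={B,D,F,H} → run F
t=15: ready={B,D,F,H} → run F
t=16: ready={B,D,H} → run B
t=17: ready={B,D,H} → run B
t=18: ready={B,D,H} → run B
t=19: ready={D,H} → run D
t=20: ready={D,H} → run D
t=21: ready={D,H} → run D
t=22: ready={H} → run H
t=23: ready={H} → run H
t=24: ready={H} → run H
t=25: (idle)
t=26: (idle)
t=27: (idle)
t=28: (idle)
t=29: (idle)
t=30: (idle)

completion order = E, A, F, B, D, H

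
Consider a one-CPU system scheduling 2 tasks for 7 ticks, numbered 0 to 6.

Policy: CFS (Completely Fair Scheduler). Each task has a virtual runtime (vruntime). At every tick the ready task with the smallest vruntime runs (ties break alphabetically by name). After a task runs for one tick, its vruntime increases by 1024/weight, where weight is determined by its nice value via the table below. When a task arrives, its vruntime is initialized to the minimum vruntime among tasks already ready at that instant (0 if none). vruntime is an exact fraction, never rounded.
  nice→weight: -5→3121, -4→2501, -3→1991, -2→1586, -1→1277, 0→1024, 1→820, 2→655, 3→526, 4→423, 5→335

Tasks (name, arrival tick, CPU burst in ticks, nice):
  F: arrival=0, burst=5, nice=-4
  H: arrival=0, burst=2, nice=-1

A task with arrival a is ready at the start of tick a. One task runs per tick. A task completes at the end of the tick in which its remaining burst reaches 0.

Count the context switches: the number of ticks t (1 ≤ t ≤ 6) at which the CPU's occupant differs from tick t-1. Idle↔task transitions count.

context switches = 4

t=0: vr[F=0 H=0] → run F
t=1: vr[F=1024/2501 H=0] → run H
t=2: vr[F=1024/2501 H=1024/1277] → run F
t=3: vr[F=2048/2501 H=1024/1277] → run H
t=4: vr[F=2048/2501] → run F
t=5: vr[F=3072/2501] → run F
t=6: vr[F=4096/2501] → run F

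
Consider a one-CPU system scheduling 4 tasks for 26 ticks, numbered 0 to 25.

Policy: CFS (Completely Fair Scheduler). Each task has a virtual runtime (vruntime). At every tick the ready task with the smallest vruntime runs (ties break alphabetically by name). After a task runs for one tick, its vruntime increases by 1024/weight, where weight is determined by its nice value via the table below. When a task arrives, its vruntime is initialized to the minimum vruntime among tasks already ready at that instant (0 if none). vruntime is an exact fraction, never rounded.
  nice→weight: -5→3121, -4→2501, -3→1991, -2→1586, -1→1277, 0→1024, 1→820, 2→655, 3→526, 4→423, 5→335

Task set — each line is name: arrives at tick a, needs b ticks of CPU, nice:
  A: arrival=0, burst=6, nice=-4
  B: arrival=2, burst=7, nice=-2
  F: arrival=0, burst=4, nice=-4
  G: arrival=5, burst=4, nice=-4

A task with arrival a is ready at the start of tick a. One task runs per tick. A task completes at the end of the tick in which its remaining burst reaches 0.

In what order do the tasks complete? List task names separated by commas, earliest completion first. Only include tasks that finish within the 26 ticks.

completion order = F, A, G, B

t=0: vr[A=0 F=0] → run A
t=1: vr[A=1024/2501 F=0] → run F
t=2: vr[A=1024/2501 B=1024/2501 F=1024/2501] → run A
t=3: vr[A=2048/2501 B=1024/2501 F=1024/2501] → run B
t=4: vr[A=2048/2501 B=34304/32513 F=1024/2501] → run F
t=5: vr[A=2048/2501 B=34304/32513 F=2048/2501 G=2048/2501] → run A
t=6: vr[A=3072/2501 B=34304/32513 F=2048/2501 G=2048/2501] → run F
t=7: vr[A=3072/2501 B=34304/32513 F=3072/2501 G=2048/2501] → run G
t=8: vr[A=3072/2501 B=34304/32513 F=3072/2501 G=3072/2501] → run B
t=9: vr[A=3072/2501 B=55296/32513 F=3072/2501 G=3072/2501] → run A
t=10: vr[A=4096/2501 B=55296/32513 F=3072/2501 G=3072/2501] → run F
t=11: vr[A=4096/2501 B=55296/32513 G=3072/2501] → run G
t=12: vr[A=4096/2501 B=55296/32513 G=4096/2501] → run A
t=13: vr[A=5120/2501 B=55296/32513 G=4096/2501] → run G
t=14: vr[A=5120/2501 B=55296/32513 G=5120/2501] → run B
t=15: vr[A=5120/2501 B=76288/32513 G=5120/2501] → run A
t=16: vr[B=76288/32513 G=5120/2501] → run G
t=17: vr[B=76288/32513] → run B
t=18: vr[B=97280/32513] → run B
t=19: vr[B=118272/32513] → run B
t=20: vr[B=139264/32513] → run B
t=21: (idle)
t=22: (idle)
t=23: (idle)
t=24: (idle)
t=25: (idle)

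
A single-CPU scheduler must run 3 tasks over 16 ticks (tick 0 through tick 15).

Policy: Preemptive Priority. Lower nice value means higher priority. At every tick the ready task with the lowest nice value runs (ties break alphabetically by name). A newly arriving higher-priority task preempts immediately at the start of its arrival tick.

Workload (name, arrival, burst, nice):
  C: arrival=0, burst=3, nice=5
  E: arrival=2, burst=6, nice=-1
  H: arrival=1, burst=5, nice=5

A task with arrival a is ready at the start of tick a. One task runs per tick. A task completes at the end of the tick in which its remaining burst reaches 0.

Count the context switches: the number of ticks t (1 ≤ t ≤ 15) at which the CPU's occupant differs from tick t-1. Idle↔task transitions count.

context switches = 4

t=0: ready={C} → run C
t=1: ready={C,H} → run C
t=2: ready={C,E,H} → run E
t=3: ready={C,E,H} → run E
t=4: ready={C,E,H} → run E
t=5: ready={C,E,H} → run E
t=6: ready={C,E,H} → run E
t=7: ready={C,E,H} → run E
t=8: ready={C,H} → run C
t=9: ready={H} → run H
t=10: ready={H} → run H
t=11: ready={H} → run H
t=12: ready={H} → run H
t=13: ready={H} → run H
t=14: (idle)
t=15: (idle)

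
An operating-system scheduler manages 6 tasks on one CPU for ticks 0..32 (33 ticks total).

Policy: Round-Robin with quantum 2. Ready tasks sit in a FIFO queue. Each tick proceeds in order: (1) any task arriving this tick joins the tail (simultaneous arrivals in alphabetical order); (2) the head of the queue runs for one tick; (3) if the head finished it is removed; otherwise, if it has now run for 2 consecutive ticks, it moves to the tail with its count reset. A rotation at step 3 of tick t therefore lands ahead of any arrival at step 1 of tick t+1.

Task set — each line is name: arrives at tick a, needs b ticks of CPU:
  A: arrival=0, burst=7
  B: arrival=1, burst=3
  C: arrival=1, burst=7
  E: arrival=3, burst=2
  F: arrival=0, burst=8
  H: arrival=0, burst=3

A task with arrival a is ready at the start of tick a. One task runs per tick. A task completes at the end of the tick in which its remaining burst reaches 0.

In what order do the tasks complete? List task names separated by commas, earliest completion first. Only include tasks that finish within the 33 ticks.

completion order = E, H, B, A, F, C

t=0: queue=[A,F,H] q_used=0 → run A
t=1: queue=[A,F,H,B,C] q_used=1 → run A
t=2: queue=[F,H,B,C,A] q_used=0 → run F
t=3: queue=[F,H,B,C,A,E] q_used=1 → run F
t=4: queue=[H,B,C,A,E,F] q_used=0 → run H
t=5: queue=[H,B,C,A,E,F] q_used=1 → run H
t=6: queue=[B,C,A,E,F,H] q_used=0 → run B
t=7: queue=[B,C,A,E,F,H] q_used=1 → run B
t=8: queue=[C,A,E,F,H,B] q_used=0 → run C
t=9: queue=[C,A,E,F,H,B] q_used=1 → run C
t=10: queue=[A,E,F,H,B,C] q_used=0 → run A
t=11: queue=[A,E,F,H,B,C] q_used=1 → run A
t=12: queue=[E,F,H,B,C,A] q_used=0 → run E
t=13: queue=[E,F,H,B,C,A] q_used=1 → run E
t=14: queue=[F,H,B,C,A] q_used=0 → run F
t=15: queue=[F,H,B,C,A] q_used=1 → run F
t=16: queue=[H,B,C,A,F] q_used=0 → run H
t=17: queue=[B,C,A,F] q_used=0 → run B
t=18: queue=[C,A,F] q_used=0 → run C
t=19: queue=[C,A,F] q_used=1 → run C
t=20: queue=[A,F,C] q_used=0 → run A
t=21: queue=[A,F,C] q_used=1 → run A
t=22: queue=[F,C,A] q_used=0 → run F
t=23: queue=[F,C,A] q_used=1 → run F
t=24: queue=[C,A,F] q_used=0 → run C
t=25: queue=[C,A,F] q_used=1 → run C
t=26: queue=[A,F,C] q_used=0 → run A
t=27: queue=[F,C] q_used=0 → run F
t=28: queue=[F,C] q_used=1 → run F
t=29: queue=[C] q_used=0 → run C
t=30: (idle)
t=31: (idle)
t=32: (idle)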